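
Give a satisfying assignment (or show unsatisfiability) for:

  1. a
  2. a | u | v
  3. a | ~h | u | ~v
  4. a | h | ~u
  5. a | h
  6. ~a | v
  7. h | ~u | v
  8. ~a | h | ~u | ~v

a=T; h=T; v=T; u=T

Unit clause (a) forces a = True.
In (~a | v) only v is left, so v = True.
Set h = True.
Set u = True.
All clauses satisfied.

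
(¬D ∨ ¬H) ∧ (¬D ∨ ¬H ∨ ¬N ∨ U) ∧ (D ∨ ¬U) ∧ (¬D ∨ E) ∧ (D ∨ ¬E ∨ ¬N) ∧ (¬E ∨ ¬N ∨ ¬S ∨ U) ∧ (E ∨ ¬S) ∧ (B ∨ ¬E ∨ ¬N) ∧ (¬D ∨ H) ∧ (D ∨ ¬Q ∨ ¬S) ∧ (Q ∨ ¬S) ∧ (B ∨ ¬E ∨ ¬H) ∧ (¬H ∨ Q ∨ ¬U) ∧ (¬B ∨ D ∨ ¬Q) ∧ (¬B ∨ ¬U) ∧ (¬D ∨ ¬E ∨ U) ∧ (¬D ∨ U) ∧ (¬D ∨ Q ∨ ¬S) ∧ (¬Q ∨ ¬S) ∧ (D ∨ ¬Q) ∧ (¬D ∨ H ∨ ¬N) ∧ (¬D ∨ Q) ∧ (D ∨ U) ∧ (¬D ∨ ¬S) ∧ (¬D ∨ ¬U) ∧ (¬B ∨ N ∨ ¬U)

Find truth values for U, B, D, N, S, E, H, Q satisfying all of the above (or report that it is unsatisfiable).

Unsatisfiable — no assignment works.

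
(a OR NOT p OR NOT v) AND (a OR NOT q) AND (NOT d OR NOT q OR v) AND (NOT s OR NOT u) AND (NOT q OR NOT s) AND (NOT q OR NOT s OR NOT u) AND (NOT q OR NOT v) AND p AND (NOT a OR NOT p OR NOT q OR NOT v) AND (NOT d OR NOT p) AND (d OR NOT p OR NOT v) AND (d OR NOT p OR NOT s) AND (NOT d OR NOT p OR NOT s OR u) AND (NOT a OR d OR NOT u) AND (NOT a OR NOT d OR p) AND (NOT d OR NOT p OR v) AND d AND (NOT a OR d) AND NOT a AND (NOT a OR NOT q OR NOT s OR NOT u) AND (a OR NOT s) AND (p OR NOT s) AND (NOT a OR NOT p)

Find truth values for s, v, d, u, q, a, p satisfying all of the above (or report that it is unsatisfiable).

Unsatisfiable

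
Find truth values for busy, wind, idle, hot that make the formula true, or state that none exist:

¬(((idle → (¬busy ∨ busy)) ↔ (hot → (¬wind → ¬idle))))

busy=F; wind=F; idle=T; hot=T

  ¬(((idle → (¬busy ∨ busy)) ↔ (hot → (¬wind → ¬idle)))) = True
    (idle → (¬busy ∨ busy)) ↔ (hot → (¬wind → ¬idle)) = False
      idle → (¬busy ∨ busy) = True
        ¬busy ∨ busy = True
          ¬busy = True
      hot → (¬wind → ¬idle) = False
        ¬wind → ¬idle = False
          ¬wind = True
          ¬idle = False
The formula evaluates to True.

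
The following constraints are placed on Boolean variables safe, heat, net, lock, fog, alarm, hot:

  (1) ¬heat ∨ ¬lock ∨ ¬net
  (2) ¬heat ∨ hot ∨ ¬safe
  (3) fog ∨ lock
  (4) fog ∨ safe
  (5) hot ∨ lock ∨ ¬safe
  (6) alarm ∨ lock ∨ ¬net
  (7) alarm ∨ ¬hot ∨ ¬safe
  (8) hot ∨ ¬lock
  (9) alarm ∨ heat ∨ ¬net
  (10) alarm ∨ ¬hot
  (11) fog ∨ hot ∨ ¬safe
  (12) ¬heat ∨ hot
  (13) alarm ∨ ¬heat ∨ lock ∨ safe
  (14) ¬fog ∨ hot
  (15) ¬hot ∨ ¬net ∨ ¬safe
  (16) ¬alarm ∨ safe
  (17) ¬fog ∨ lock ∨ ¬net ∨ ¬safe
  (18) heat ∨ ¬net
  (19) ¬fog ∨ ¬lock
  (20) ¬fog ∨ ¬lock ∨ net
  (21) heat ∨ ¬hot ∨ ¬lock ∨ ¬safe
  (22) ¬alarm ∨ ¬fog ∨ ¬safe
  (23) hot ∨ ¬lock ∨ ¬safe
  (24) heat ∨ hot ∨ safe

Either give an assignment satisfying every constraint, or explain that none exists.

Try safe = False:
  (fog ∨ safe) forces fog = True.
  (¬fog ∨ hot) forces hot = True.
  (alarm ∨ ¬hot) forces alarm = True.
  clause (¬alarm ∨ safe) is falsified — backtrack.
So safe = True.
Set heat = True.
  then (¬heat ∨ hot ∨ ¬safe) forces hot = True.
  then (alarm ∨ ¬hot ∨ ¬safe) forces alarm = True.
  then (¬hot ∨ ¬net ∨ ¬safe) forces net = False.
  then (¬alarm ∨ ¬fog ∨ ¬safe) forces fog = False.
  then (fog ∨ lock) forces lock = True.
All clauses satisfied.

safe = True; heat = True; net = False; lock = True; fog = False; alarm = True; hot = True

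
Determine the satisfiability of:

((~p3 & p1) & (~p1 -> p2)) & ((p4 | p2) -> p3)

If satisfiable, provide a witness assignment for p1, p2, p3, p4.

p1 = True, p2 = False, p3 = False, p4 = False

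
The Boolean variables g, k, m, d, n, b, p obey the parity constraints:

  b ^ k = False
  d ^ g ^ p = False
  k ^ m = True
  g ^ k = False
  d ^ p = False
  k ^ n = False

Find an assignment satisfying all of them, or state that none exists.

g=F, k=F, m=T, d=T, n=F, b=F, p=T

b ^ k = F ^ F = False ✓
d ^ g ^ p = T ^ F ^ T = False ✓
k ^ m = F ^ T = True ✓
g ^ k = F ^ F = False ✓
d ^ p = T ^ T = False ✓
k ^ n = F ^ F = False ✓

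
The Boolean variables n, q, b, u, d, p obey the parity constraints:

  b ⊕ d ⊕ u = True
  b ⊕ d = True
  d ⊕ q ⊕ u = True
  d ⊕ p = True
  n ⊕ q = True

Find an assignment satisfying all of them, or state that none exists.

n = False, q = True, b = True, u = False, d = False, p = True

b ⊕ d ⊕ u = T ⊕ F ⊕ F = True ✓
b ⊕ d = T ⊕ F = True ✓
d ⊕ q ⊕ u = F ⊕ T ⊕ F = True ✓
d ⊕ p = F ⊕ T = True ✓
n ⊕ q = F ⊕ T = True ✓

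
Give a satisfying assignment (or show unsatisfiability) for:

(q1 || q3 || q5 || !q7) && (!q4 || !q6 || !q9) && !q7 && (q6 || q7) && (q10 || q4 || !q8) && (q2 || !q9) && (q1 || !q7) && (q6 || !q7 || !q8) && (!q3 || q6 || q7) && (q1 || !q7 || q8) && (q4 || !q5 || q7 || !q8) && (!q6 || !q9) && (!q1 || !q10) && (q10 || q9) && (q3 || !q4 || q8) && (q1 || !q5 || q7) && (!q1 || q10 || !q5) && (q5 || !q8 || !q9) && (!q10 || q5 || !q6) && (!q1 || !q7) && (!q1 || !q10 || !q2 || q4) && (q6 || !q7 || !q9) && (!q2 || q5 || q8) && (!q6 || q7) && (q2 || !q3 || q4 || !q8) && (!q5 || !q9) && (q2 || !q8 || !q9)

Case q7 = True:
  Clause (!q7) is falsified — contradiction.
Case q7 = False:
  (q6 || q7) forces q6 = True.
  Clause (!q6 || q7) is falsified — contradiction.
Both cases fail, so the formula is unsatisfiable.

Unsatisfiable — no assignment works.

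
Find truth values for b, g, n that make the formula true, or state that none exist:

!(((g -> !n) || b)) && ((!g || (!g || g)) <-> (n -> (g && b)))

Case g = True: the formula simplifies to !((!n || b)) && (n -> b).
  n = True: simplifies to !b && b.
    b = True: the conjunct !b is False.
    b = False: the conjunct b is False.
  n = False: the conjunct !((!n || b)) becomes !((True || b)) = False.
Case g = False: the conjunct !(((g -> !n) || b)) becomes !((True || b)) = False.
Both cases fail — unsatisfiable.

UNSATISFIABLE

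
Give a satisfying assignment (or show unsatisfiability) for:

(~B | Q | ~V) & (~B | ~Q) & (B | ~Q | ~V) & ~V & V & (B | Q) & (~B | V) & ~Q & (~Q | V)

No satisfying assignment exists.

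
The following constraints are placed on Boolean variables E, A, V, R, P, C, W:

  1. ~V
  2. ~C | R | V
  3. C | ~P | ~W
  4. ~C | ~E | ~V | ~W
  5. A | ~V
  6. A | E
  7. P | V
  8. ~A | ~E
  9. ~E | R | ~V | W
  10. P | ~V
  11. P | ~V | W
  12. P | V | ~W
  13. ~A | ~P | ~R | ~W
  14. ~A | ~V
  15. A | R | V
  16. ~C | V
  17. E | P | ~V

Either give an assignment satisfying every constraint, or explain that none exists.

E=F; A=T; V=F; R=T; P=T; C=F; W=F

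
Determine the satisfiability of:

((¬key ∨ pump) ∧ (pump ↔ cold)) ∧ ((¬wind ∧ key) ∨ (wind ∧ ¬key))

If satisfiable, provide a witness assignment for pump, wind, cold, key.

pump = False, wind = True, cold = False, key = False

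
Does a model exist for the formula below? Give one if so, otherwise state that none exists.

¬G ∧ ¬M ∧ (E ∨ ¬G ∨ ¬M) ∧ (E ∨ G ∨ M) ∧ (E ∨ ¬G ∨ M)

Unit clause (¬G) forces G = False.
Unit clause (¬M) forces M = False.
In (E ∨ G ∨ M) only E is left, so E = True.
All clauses satisfied.

E: True; G: False; M: False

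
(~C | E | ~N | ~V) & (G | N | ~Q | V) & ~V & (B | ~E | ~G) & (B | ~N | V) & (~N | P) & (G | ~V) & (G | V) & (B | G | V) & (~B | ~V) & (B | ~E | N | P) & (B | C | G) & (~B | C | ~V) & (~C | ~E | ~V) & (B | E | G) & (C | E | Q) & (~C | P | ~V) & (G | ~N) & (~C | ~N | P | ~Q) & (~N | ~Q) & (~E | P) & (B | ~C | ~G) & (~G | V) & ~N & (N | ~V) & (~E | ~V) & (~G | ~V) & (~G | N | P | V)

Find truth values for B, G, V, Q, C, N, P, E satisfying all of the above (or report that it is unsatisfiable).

UNSATISFIABLE

Case V = True:
  Clause (~V) is falsified — contradiction.
Case V = False:
  (G | V) forces G = True.
  Clause (~G | V) is falsified — contradiction.
Both cases fail, so the formula is unsatisfiable.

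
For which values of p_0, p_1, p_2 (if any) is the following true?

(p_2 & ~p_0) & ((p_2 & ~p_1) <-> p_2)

p_0 = False, p_1 = False, p_2 = True

  p_2 & ~p_0 = True
    ~p_0 = True
  (p_2 & ~p_1) <-> p_2 = True
    p_2 & ~p_1 = True
      ~p_1 = True
Both conjuncts True, so the formula holds.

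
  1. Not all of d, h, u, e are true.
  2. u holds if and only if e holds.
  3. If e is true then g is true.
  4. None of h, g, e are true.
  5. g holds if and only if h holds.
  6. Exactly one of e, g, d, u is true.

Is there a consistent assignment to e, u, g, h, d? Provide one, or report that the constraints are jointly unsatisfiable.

e = False, u = False, g = False, h = False, d = True

  (1) {d, h, u, e}: 1/4 true — not all ✓
  (2) u=F, e=F — same ✓
  (3) e=F ⇒ g: vacuous ✓
  (4) {h, g, e}: 0 true — none ✓
  (5) g=F, h=F — same ✓
  (6) {e, g, d, u}: 1 true — exactly one ✓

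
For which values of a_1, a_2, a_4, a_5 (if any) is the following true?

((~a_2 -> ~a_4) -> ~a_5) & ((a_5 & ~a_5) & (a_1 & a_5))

The formula is unsatisfiable.

Case a_5 = True: the conjunct ~a_5 is False.
Case a_5 = False: the conjunct a_5 is False.
Both cases fail — unsatisfiable.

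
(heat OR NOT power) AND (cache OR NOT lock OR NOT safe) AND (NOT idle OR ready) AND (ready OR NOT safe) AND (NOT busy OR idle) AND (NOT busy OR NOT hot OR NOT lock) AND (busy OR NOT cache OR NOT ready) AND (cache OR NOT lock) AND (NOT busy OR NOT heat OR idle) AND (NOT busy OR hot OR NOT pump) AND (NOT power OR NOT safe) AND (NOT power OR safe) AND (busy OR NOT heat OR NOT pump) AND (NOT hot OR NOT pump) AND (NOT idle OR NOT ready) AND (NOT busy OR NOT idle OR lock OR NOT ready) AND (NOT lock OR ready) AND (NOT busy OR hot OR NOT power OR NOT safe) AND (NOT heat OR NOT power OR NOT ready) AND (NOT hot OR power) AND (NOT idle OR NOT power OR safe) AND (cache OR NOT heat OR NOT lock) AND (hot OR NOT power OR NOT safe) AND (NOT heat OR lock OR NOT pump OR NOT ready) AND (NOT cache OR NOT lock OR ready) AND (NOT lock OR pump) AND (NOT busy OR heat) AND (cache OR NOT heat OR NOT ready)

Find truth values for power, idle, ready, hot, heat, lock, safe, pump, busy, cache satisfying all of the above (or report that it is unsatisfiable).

Try power = True:
  (heat OR NOT power) forces heat = True.
  (NOT power OR NOT safe) forces safe = False.
  clause (NOT power OR safe) is falsified — backtrack.
So power = False.
  then (NOT hot OR power) forces hot = False.
Set idle = False.
  then (NOT busy OR idle) forces busy = False.
Set ready = True.
  then (busy OR NOT cache OR NOT ready) forces cache = False.
  then (cache OR NOT lock) forces lock = False.
  then (cache OR NOT heat OR NOT ready) forces heat = False.
Set safe = False.
Set pump = False.
All clauses satisfied.

power = False, idle = False, ready = True, hot = False, heat = False, lock = False, safe = False, pump = False, busy = False, cache = False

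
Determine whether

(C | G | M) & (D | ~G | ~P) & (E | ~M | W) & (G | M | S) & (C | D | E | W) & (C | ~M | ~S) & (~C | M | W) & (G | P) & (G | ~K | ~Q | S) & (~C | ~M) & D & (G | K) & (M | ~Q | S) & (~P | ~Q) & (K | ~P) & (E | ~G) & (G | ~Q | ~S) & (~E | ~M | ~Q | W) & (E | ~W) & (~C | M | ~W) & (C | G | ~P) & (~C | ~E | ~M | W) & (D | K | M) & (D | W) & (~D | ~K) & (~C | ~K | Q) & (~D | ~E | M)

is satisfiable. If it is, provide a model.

Unit clause (D) forces D = True.
In (~D | ~K) only ~K is left, so K = False.
In (G | K) only G is left, so G = True.
In (K | ~P) only ~P is left, so P = False.
In (E | ~G) only E is left, so E = True.
In (~D | ~E | M) only M is left, so M = True.
In (~C | ~M) only ~C is left, so C = False.
In (C | ~M | ~S) only ~S is left, so S = False.
Set Q = False.
Set W = True.
All clauses satisfied.

C: False; M: True; D: True; E: True; P: False; S: False; K: False; Q: False; G: True; W: True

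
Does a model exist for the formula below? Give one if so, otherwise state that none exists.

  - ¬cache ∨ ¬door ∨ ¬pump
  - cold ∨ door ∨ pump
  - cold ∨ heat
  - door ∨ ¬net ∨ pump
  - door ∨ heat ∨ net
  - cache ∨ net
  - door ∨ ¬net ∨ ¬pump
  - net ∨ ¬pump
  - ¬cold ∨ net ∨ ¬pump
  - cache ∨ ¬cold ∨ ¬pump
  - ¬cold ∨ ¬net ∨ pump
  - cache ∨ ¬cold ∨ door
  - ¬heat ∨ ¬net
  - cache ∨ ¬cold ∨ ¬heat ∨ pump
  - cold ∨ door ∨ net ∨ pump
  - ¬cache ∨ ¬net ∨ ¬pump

net=F; pump=F; door=T; heat=T; cache=T; cold=T

Set net = False.
  then (cache ∨ net) forces cache = True.
  then (net ∨ ¬pump) forces pump = False.
Set door = True.
Set heat = True.
Set cold = True.
All clauses satisfied.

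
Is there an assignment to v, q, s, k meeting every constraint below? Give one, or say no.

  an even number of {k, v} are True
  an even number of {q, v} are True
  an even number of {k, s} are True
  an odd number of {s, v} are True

The formula is unsatisfiable.

Adding constraints 1, 3, 4 mod 2: every variable appears an even number of times on the left, so the left side is 0.
But the right sides sum to 1 (mod 2). 0 ≠ 1 — the system is inconsistent.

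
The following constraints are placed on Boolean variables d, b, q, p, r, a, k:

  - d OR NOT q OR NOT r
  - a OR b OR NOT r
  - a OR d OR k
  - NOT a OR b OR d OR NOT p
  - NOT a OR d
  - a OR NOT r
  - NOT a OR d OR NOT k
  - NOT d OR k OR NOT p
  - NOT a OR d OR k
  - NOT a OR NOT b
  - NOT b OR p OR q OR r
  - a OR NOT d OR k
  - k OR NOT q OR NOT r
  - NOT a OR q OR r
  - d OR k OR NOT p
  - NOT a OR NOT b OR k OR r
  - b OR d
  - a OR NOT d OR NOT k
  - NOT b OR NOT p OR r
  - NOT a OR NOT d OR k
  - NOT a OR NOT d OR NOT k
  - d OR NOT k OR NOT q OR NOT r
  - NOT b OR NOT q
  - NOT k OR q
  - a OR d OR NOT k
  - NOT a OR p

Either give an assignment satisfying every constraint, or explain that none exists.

Unsatisfiable — no assignment works.

Case d = True:
  If a = True:
    (NOT a OR NOT b) forces b = False.
    (NOT a OR NOT d OR k) forces k = True.
    clause (NOT a OR NOT d OR NOT k) is falsified.
  If a = False:
    (a OR NOT r) forces r = False.
    (a OR NOT d OR k) forces k = True.
    clause (a OR NOT d OR NOT k) is falsified.
  Every sub-case reaches a contradiction.
Case d = False:
  (NOT a OR d) forces a = False.
  (a OR d OR k) forces k = True.
  Clause (a OR d OR NOT k) is falsified — contradiction.
Both cases fail, so the formula is unsatisfiable.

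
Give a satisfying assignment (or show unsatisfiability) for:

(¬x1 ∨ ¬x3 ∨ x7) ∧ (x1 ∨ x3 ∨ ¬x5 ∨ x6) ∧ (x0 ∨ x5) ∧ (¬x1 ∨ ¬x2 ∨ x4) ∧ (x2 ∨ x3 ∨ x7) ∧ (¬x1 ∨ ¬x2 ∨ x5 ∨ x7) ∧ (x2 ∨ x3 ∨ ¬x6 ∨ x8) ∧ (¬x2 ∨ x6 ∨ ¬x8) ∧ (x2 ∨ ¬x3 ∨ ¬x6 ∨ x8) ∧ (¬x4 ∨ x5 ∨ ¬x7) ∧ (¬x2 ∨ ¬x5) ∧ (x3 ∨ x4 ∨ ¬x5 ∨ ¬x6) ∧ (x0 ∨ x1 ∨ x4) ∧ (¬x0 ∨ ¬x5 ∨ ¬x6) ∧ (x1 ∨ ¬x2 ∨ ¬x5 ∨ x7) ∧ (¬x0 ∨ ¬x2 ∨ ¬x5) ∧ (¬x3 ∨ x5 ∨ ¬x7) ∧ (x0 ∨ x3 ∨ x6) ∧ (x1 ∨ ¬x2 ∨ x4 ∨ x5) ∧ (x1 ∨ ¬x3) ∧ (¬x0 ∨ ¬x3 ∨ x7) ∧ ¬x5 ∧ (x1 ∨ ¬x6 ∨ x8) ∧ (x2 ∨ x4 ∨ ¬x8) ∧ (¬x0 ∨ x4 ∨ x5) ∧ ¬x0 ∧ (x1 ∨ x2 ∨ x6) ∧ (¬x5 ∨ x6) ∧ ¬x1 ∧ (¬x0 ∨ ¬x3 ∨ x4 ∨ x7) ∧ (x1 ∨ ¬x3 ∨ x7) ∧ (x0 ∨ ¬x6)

Case x0 = True:
  Clause (¬x0) is falsified — contradiction.
Case x0 = False:
  (x0 ∨ x5) forces x5 = True.
  Clause (¬x5) is falsified — contradiction.
Both cases fail, so the formula is unsatisfiable.

UNSATISFIABLE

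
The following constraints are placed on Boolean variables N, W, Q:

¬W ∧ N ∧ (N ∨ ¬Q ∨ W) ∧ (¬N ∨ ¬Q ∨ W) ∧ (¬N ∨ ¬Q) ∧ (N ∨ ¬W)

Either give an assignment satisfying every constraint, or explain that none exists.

N = True, W = False, Q = False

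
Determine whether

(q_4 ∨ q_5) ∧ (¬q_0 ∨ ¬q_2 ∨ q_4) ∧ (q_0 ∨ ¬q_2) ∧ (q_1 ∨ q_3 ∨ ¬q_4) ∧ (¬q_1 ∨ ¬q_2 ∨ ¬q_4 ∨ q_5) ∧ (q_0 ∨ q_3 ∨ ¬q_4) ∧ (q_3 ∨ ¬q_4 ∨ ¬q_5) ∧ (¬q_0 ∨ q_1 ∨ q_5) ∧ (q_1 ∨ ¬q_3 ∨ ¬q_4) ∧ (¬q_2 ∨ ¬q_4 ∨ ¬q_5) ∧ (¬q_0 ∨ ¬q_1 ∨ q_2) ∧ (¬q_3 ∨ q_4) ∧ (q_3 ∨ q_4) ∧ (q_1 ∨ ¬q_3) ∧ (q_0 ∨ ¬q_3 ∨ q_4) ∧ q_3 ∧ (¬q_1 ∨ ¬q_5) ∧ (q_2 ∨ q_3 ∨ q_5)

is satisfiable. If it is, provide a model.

q_0 = False, q_1 = True, q_2 = False, q_3 = True, q_4 = True, q_5 = False

Unit clause (q_3) forces q_3 = True.
In (¬q_3 ∨ q_4) only q_4 is left, so q_4 = True.
In (q_1 ∨ ¬q_3) only q_1 is left, so q_1 = True.
In (¬q_1 ∨ ¬q_5) only ¬q_5 is left, so q_5 = False.
In (¬q_1 ∨ ¬q_2 ∨ ¬q_4 ∨ q_5) only ¬q_2 is left, so q_2 = False.
In (¬q_0 ∨ ¬q_1 ∨ q_2) only ¬q_0 is left, so q_0 = False.
All clauses satisfied.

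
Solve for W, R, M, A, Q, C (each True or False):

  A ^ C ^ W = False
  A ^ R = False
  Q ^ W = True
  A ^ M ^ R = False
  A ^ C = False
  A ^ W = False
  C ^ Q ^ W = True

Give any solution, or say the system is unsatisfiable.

W: False, R: False, M: False, A: False, Q: True, C: False

A ^ C ^ W = F ^ F ^ F = False ✓
A ^ R = F ^ F = False ✓
Q ^ W = T ^ F = True ✓
A ^ M ^ R = F ^ F ^ F = False ✓
A ^ C = F ^ F = False ✓
A ^ W = F ^ F = False ✓
C ^ Q ^ W = F ^ T ^ F = True ✓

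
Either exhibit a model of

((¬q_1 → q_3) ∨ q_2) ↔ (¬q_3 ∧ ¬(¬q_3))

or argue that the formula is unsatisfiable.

q_1 = False; q_2 = False; q_3 = False

  ((¬q_1 → q_3) ∨ q_2) ↔ (¬q_3 ∧ ¬(¬q_3)) = True
    (¬q_1 → q_3) ∨ q_2 = False
      ¬q_1 → q_3 = False
        ¬q_1 = True
    ¬q_3 ∧ ¬(¬q_3) = False
      ¬q_3 = True
      ¬(¬q_3) = False
        ¬q_3 = True
The formula evaluates to True.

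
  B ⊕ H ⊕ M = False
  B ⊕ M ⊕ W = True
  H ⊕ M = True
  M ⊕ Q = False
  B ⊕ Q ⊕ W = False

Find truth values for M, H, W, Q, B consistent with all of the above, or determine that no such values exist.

Adding constraints 2, 4, 5 mod 2: every variable appears an even number of times on the left, so the left side is 0.
But the right sides sum to 1 (mod 2). 0 ≠ 1 — the system is inconsistent.

The formula is unsatisfiable.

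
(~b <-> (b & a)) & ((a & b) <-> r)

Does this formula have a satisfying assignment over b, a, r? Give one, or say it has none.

b: True; a: False; r: False

  ~b <-> (b & a) = True
    ~b = False
    b & a = False
  (a & b) <-> r = True
    a & b = False
Both conjuncts True, so the formula holds.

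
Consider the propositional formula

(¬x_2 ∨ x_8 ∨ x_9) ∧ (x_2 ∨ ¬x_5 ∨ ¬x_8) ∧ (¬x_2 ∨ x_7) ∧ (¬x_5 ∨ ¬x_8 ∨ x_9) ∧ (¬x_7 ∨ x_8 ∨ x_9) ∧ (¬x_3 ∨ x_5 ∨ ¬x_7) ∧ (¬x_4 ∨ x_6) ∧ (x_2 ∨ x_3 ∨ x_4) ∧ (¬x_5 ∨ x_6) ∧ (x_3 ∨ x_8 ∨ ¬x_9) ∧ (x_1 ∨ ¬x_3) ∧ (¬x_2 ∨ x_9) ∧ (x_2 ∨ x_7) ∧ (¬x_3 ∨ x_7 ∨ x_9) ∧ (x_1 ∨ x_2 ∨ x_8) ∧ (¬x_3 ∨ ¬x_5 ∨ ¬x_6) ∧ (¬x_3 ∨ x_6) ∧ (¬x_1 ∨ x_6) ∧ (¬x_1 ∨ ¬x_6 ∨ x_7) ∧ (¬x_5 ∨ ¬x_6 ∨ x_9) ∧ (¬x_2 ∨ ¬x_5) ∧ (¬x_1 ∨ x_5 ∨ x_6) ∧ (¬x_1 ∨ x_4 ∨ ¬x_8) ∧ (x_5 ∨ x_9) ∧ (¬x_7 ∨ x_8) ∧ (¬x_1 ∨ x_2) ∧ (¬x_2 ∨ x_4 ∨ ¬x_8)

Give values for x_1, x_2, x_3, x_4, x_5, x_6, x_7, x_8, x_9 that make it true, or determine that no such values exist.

x_1=F, x_2=F, x_3=F, x_4=T, x_5=F, x_6=T, x_7=T, x_8=T, x_9=T

Set x_1 = False.
  then (x_1 ∨ ¬x_3) forces x_3 = False.
Set x_2 = False.
  then (x_2 ∨ x_3 ∨ x_4) forces x_4 = True.
  then (x_2 ∨ x_7) forces x_7 = True.
  then (x_1 ∨ x_2 ∨ x_8) forces x_8 = True.
  then (x_2 ∨ ¬x_5 ∨ ¬x_8) forces x_5 = False.
  then (¬x_4 ∨ x_6) forces x_6 = True.
  then (x_5 ∨ x_9) forces x_9 = True.
All clauses satisfied.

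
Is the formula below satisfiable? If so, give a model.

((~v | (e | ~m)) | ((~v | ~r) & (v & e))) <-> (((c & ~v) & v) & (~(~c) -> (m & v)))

c = True, r = True, v = True, e = False, m = True

  ((~v | (e | ~m)) | ((~v | ~r) & (v & e))) <-> (((c & ~v) & v) & (~(~c) -> (m & v))) = True
    (~v | (e | ~m)) | ((~v | ~r) & (v & e)) = False
      ~v | (e | ~m) = False
        ~v = False
        e | ~m = False
          ~m = False
      (~v | ~r) & (v & e) = False
        ~v | ~r = False
          ~v = False
          ~r = False
        v & e = False
    ((c & ~v) & v) & (~(~c) -> (m & v)) = False
      (c & ~v) & v = False
        c & ~v = False
          ~v = False
      ~(~c) -> (m & v) = True
        ~(~c) = True
          ~c = False
        m & v = True
The formula evaluates to True.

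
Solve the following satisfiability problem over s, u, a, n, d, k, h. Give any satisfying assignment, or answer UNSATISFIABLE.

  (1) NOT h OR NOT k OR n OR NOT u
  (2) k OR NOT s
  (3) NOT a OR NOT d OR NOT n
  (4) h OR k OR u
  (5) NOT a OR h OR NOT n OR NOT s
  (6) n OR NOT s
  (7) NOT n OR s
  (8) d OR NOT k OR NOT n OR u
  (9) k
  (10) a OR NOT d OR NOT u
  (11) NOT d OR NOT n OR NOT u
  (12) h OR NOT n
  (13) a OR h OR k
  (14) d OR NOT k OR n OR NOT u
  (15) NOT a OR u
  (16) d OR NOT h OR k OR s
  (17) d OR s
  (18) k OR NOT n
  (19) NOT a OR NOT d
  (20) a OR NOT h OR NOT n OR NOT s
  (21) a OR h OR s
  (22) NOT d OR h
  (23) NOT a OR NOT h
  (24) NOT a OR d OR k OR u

s = False, u = False, a = False, n = False, d = True, k = True, h = True

Unit clause (k) forces k = True.
Try s = True:
  (n OR NOT s) forces n = True.
  (h OR NOT n) forces h = True.
  (a OR NOT h OR NOT n OR NOT s) forces a = True.
  clause (NOT a OR NOT h) is falsified — backtrack.
So s = False.
  then (NOT n OR s) forces n = False.
  then (d OR s) forces d = True.
  then (NOT a OR NOT d) forces a = False.
  then (a OR h OR s) forces h = True.
  then (NOT h OR NOT k OR n OR NOT u) forces u = False.
All clauses satisfied.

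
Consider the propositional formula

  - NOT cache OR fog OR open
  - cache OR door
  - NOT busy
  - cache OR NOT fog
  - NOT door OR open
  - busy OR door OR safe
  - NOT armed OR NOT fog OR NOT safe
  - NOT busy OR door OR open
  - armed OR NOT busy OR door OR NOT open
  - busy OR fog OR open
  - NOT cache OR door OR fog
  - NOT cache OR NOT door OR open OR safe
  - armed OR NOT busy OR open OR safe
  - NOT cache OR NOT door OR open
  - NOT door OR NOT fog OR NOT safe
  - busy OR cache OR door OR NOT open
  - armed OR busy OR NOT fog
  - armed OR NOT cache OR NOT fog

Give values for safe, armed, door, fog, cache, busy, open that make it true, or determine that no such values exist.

Unit clause (NOT busy) forces busy = False.
Set safe = True.
Set armed = True.
  then (NOT armed OR NOT fog OR NOT safe) forces fog = False.
  then (busy OR fog OR open) forces open = True.
Set door = True.
Set cache = True.
All clauses satisfied.

safe=T; armed=T; door=T; fog=F; cache=T; busy=F; open=T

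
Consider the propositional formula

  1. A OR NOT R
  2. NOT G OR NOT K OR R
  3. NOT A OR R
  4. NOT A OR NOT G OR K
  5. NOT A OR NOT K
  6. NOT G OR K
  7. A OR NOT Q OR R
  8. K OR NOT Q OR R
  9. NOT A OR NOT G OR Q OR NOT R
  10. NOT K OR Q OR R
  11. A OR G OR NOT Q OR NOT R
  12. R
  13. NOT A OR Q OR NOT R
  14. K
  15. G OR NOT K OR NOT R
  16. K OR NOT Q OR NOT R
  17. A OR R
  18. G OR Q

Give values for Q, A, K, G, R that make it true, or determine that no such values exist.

No satisfying assignment exists.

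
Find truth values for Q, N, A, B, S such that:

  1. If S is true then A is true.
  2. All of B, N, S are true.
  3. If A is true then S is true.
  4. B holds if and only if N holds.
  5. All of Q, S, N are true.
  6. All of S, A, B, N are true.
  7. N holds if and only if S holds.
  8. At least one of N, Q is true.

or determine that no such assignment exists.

Q = True, N = True, A = True, B = True, S = True

  (1) S=T ⇒ A: T ✓
  (2) {B, N, S}: all 3 true ✓
  (3) A=T ⇒ S: T ✓
  (4) B=T, N=T — same ✓
  (5) {Q, S, N}: all 3 true ✓
  (6) {S, A, B, N}: all 4 true ✓
  (7) N=T, S=T — same ✓
  (8) {N, Q}: 2 true — at least one ✓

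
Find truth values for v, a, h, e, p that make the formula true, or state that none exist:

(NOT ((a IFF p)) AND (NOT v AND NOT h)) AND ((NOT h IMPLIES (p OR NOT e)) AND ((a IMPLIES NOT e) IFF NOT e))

v = False; a = True; h = False; e = False; p = False

  NOT ((a IFF p)) AND (NOT v AND NOT h) = True
    NOT ((a IFF p)) = True
      a IFF p = False
    NOT v AND NOT h = True
      NOT v = True
      NOT h = True
  (NOT h IMPLIES (p OR NOT e)) AND ((a IMPLIES NOT e) IFF NOT e) = True
    NOT h IMPLIES (p OR NOT e) = True
      NOT h = True
      p OR NOT e = True
        NOT e = True
    (a IMPLIES NOT e) IFF NOT e = True
      a IMPLIES NOT e = True
        NOT e = True
      NOT e = True
Both conjuncts True, so the formula holds.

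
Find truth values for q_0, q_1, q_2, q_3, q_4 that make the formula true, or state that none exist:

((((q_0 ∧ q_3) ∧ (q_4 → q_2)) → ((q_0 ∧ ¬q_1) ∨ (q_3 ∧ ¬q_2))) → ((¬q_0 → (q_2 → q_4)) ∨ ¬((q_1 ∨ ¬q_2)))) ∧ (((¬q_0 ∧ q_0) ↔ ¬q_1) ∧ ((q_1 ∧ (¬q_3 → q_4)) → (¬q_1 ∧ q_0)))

q_0 = True; q_1 = True; q_2 = True; q_3 = False; q_4 = False

  (((q_0 ∧ q_3) ∧ (q_4 → q_2)) → ((q_0 ∧ ¬q_1) ∨ (q_3 ∧ ¬q_2))) → ((¬q_0 → (q_2 → q_4)) ∨ ¬((q_1 ∨ ¬q_2))) = True
    ((q_0 ∧ q_3) ∧ (q_4 → q_2)) → ((q_0 ∧ ¬q_1) ∨ (q_3 ∧ ¬q_2)) = True
      (q_0 ∧ q_3) ∧ (q_4 → q_2) = False
        q_0 ∧ q_3 = False
        q_4 → q_2 = True
      (q_0 ∧ ¬q_1) ∨ (q_3 ∧ ¬q_2) = False
        q_0 ∧ ¬q_1 = False
          ¬q_1 = False
        q_3 ∧ ¬q_2 = False
          ¬q_2 = False
    (¬q_0 → (q_2 → q_4)) ∨ ¬((q_1 ∨ ¬q_2)) = True
      ¬q_0 → (q_2 → q_4) = True
        ¬q_0 = False
        q_2 → q_4 = False
      ¬((q_1 ∨ ¬q_2)) = False
        q_1 ∨ ¬q_2 = True
          ¬q_2 = False
  ((¬q_0 ∧ q_0) ↔ ¬q_1) ∧ ((q_1 ∧ (¬q_3 → q_4)) → (¬q_1 ∧ q_0)) = True
    (¬q_0 ∧ q_0) ↔ ¬q_1 = True
      ¬q_0 ∧ q_0 = False
        ¬q_0 = False
      ¬q_1 = False
    (q_1 ∧ (¬q_3 → q_4)) → (¬q_1 ∧ q_0) = True
      q_1 ∧ (¬q_3 → q_4) = False
        ¬q_3 → q_4 = False
          ¬q_3 = True
      ¬q_1 ∧ q_0 = False
        ¬q_1 = False
Both conjuncts True, so the formula holds.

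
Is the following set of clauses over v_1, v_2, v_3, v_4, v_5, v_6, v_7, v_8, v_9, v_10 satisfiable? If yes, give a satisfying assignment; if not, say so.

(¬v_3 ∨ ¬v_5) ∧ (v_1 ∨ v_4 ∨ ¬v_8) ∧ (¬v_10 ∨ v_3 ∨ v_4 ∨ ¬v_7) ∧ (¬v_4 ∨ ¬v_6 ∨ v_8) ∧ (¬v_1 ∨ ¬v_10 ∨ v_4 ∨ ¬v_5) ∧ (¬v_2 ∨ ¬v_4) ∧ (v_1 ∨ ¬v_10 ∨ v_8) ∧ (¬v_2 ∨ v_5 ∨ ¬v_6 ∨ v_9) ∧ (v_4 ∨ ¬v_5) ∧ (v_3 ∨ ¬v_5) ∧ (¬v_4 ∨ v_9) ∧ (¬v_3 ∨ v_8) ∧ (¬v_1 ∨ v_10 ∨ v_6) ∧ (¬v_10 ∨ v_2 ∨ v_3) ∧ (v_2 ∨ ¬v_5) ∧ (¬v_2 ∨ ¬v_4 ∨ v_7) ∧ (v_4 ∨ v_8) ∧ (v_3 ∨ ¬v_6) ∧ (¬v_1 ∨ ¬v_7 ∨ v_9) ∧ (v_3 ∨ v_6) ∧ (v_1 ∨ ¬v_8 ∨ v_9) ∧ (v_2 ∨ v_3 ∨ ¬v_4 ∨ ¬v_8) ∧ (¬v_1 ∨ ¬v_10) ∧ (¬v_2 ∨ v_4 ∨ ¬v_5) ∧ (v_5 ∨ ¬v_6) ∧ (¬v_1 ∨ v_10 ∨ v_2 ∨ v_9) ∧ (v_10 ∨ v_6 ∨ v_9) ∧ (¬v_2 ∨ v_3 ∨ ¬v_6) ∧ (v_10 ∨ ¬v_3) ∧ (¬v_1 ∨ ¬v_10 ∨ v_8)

Try v_1 = True:
  (¬v_1 ∨ ¬v_10) forces v_10 = False.
  (¬v_1 ∨ v_10 ∨ v_6) forces v_6 = True.
  (v_3 ∨ ¬v_6) forces v_3 = True.
  clause (v_10 ∨ ¬v_3) is falsified — backtrack.
So v_1 = False.
Set v_2 = False.
  then (v_2 ∨ ¬v_5) forces v_5 = False.
  then (v_5 ∨ ¬v_6) forces v_6 = False.
  then (v_3 ∨ v_6) forces v_3 = True.
  then (v_10 ∨ ¬v_3) forces v_10 = True.
  then (v_1 ∨ ¬v_10 ∨ v_8) forces v_8 = True.
  then (v_1 ∨ ¬v_8 ∨ v_9) forces v_9 = True.
  then (v_1 ∨ v_4 ∨ ¬v_8) forces v_4 = True.
Set v_7 = False.
All clauses satisfied.

v_1 = False; v_2 = False; v_3 = True; v_4 = True; v_5 = False; v_6 = False; v_7 = False; v_8 = True; v_9 = True; v_10 = True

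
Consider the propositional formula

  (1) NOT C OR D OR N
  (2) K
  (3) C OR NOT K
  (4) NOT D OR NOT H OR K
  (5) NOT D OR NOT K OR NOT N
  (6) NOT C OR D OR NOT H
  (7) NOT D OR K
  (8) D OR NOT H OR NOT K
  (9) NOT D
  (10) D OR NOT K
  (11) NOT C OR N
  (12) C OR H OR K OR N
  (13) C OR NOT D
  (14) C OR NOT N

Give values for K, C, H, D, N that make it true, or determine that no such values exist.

Case D = True:
  Clause (NOT D) is falsified — contradiction.
Case D = False:
  (K) forces K = True.
  Clause (D OR NOT K) is falsified — contradiction.
Both cases fail, so the formula is unsatisfiable.

Unsatisfiable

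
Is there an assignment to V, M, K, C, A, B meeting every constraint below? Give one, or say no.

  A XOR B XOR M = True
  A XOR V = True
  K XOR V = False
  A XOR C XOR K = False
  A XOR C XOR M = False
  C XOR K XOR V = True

V = False, M = False, K = False, C = True, A = True, B = False

A XOR B XOR M = T XOR F XOR F = True ✓
A XOR V = T XOR F = True ✓
K XOR V = F XOR F = False ✓
A XOR C XOR K = T XOR T XOR F = False ✓
A XOR C XOR M = T XOR T XOR F = False ✓
C XOR K XOR V = T XOR F XOR F = True ✓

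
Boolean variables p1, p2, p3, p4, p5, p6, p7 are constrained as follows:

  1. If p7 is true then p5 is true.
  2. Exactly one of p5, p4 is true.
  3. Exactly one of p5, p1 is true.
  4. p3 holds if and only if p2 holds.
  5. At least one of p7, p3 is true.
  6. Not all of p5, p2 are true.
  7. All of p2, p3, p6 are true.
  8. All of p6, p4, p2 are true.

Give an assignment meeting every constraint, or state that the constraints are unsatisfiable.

p1=T, p2=T, p3=T, p4=T, p5=F, p6=T, p7=F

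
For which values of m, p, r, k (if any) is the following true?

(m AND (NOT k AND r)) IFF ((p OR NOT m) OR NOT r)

m = True, p = True, r = True, k = False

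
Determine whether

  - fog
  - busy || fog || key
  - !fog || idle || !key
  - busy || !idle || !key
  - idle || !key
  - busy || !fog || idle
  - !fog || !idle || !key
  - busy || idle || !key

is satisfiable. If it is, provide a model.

Unit clause (fog) forces fog = True.
Set busy = True.
Try key = True:
  (!fog || idle || !key) forces idle = True.
  clause (!fog || !idle || !key) is falsified — backtrack.
So key = False.
Set idle = True.
All clauses satisfied.

busy = True, fog = True, key = False, idle = True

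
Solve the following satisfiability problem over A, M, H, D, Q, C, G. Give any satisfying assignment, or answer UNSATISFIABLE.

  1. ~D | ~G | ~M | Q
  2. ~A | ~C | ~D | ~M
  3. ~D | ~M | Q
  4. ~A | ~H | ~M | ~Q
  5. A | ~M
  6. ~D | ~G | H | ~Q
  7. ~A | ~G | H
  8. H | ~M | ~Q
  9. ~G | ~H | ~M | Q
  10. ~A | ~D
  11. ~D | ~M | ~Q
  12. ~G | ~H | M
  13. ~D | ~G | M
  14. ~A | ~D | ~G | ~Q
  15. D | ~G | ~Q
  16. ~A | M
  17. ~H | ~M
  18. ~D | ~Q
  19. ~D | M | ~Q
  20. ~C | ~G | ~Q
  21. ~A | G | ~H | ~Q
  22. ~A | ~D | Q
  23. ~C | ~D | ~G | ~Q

Set A = False.
  then (A | ~M) forces M = False.
Set H = True.
  then (~G | ~H | M) forces G = False.
Set D = False.
Set Q = True.
Set C = True.
All clauses satisfied.

A = False; M = False; H = True; D = False; Q = True; C = True; G = False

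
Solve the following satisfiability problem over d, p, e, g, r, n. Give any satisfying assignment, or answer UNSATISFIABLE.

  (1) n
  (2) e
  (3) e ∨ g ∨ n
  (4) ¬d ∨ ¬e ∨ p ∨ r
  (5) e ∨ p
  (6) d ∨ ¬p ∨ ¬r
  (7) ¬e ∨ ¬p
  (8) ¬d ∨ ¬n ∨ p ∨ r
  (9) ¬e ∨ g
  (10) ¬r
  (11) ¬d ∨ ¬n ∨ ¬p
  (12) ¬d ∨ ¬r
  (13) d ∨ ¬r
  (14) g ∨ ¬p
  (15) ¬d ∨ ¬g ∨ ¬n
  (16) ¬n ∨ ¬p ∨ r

Unit clause (n) forces n = True.
Unit clause (e) forces e = True.
In (¬e ∨ ¬p) only ¬p is left, so p = False.
In (¬e ∨ g) only g is left, so g = True.
Unit clause (¬r) forces r = False.
In (¬d ∨ ¬g ∨ ¬n) only ¬d is left, so d = False.
All clauses satisfied.

d = False; p = False; e = True; g = True; r = False; n = True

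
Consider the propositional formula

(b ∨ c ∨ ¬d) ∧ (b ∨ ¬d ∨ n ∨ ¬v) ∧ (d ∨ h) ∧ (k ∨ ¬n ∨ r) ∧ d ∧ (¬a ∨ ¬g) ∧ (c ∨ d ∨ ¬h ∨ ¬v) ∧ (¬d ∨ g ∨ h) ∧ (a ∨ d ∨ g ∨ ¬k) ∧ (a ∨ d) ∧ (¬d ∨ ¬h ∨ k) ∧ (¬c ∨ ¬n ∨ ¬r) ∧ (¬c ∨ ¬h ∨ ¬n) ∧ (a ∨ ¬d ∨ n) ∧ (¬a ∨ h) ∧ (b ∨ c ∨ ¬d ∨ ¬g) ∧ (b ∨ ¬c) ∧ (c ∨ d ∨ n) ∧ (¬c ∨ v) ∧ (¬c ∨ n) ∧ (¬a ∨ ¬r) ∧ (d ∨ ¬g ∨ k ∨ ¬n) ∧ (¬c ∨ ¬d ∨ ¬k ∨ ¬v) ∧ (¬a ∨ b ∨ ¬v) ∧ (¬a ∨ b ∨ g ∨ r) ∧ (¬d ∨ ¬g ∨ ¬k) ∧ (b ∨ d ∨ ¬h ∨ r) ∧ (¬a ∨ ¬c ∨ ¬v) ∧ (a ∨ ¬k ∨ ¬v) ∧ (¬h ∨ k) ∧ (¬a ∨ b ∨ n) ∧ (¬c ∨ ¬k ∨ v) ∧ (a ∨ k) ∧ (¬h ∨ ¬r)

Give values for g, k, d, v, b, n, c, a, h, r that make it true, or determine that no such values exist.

Unit clause (d) forces d = True.
Try g = True:
  (¬a ∨ ¬g) forces a = False.
  (a ∨ ¬d ∨ n) forces n = True.
  (¬d ∨ ¬g ∨ ¬k) forces k = False.
  clause (a ∨ k) is falsified — backtrack.
So g = False.
  then (¬d ∨ g ∨ h) forces h = True.
  then (¬d ∨ ¬h ∨ k) forces k = True.
  then (¬h ∨ ¬r) forces r = False.
Set v = False.
  then (¬c ∨ v) forces c = False.
  then (b ∨ c ∨ ¬d) forces b = True.
Set n = True.
Set a = False.
All clauses satisfied.

g: False, k: True, d: True, v: False, b: True, n: True, c: False, a: False, h: True, r: False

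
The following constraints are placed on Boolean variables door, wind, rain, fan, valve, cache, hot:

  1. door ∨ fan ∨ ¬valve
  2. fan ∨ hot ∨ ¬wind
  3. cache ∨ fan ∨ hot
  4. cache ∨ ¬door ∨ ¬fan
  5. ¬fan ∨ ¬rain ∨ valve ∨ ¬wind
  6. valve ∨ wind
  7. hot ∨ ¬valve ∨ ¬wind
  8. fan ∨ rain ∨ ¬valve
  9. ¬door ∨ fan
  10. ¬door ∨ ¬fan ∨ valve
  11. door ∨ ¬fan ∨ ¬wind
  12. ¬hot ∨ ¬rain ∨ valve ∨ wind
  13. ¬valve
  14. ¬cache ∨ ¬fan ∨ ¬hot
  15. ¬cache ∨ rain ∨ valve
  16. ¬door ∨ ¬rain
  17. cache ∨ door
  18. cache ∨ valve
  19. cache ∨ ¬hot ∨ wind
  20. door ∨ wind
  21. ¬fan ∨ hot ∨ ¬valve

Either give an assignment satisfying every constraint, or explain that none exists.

Unit clause (¬valve) forces valve = False.
In (cache ∨ valve) only cache is left, so cache = True.
In (valve ∨ wind) only wind is left, so wind = True.
In (¬cache ∨ rain ∨ valve) only rain is left, so rain = True.
In (¬door ∨ ¬rain) only ¬door is left, so door = False.
In (¬fan ∨ ¬rain ∨ valve ∨ ¬wind) only ¬fan is left, so fan = False.
In (fan ∨ hot ∨ ¬wind) only hot is left, so hot = True.
All clauses satisfied.

door=F; wind=T; rain=T; fan=F; valve=F; cache=T; hot=T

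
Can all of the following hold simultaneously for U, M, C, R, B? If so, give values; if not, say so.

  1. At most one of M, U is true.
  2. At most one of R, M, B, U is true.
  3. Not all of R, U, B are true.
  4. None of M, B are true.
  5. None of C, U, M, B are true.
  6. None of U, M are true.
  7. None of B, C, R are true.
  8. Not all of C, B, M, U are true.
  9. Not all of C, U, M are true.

U: False; M: False; C: False; R: False; B: False

  (1) {M, U}: 0 true — at most one ✓
  (2) {R, M, B, U}: 0 true — at most one ✓
  (3) {R, U, B}: 0/3 true — not all ✓
  (4) {M, B}: 0 true — none ✓
  (5) {C, U, M, B}: 0 true — none ✓
  (6) {U, M}: 0 true — none ✓
  (7) {B, C, R}: 0 true — none ✓
  (8) {C, B, M, U}: 0/4 true — not all ✓
  (9) {C, U, M}: 0/3 true — not all ✓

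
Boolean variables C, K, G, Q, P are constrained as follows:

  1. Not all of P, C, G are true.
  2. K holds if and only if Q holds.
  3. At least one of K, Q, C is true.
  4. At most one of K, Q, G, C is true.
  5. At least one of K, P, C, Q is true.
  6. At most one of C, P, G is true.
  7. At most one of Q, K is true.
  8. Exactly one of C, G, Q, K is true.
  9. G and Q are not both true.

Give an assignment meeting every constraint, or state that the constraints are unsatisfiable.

C = True; K = False; G = False; Q = False; P = False

  (1) {P, C, G}: 1/3 true — not all ✓
  (2) K=F, Q=F — same ✓
  (3) {K, Q, C}: 1 true — at least one ✓
  (4) {K, Q, G, C}: 1 true — at most one ✓
  (5) {K, P, C, Q}: 1 true — at least one ✓
  (6) {C, P, G}: 1 true — at most one ✓
  (7) {Q, K}: 0 true — at most one ✓
  (8) {C, G, Q, K}: 1 true — exactly one ✓
  (9) G=F, Q=F — not both ✓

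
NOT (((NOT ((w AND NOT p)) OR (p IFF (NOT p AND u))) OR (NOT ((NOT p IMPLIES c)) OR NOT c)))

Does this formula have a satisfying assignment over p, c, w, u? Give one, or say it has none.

p: False, c: True, w: True, u: True

  NOT (((NOT ((w AND NOT p)) OR (p IFF (NOT p AND u))) OR (NOT ((NOT p IMPLIES c)) OR NOT c))) = True
    (NOT ((w AND NOT p)) OR (p IFF (NOT p AND u))) OR (NOT ((NOT p IMPLIES c)) OR NOT c) = False
      NOT ((w AND NOT p)) OR (p IFF (NOT p AND u)) = False
        NOT ((w AND NOT p)) = False
          w AND NOT p = True
            NOT p = True
        p IFF (NOT p AND u) = False
          NOT p AND u = True
            NOT p = True
      NOT ((NOT p IMPLIES c)) OR NOT c = False
        NOT ((NOT p IMPLIES c)) = False
          NOT p IMPLIES c = True
            NOT p = True
        NOT c = False
The formula evaluates to True.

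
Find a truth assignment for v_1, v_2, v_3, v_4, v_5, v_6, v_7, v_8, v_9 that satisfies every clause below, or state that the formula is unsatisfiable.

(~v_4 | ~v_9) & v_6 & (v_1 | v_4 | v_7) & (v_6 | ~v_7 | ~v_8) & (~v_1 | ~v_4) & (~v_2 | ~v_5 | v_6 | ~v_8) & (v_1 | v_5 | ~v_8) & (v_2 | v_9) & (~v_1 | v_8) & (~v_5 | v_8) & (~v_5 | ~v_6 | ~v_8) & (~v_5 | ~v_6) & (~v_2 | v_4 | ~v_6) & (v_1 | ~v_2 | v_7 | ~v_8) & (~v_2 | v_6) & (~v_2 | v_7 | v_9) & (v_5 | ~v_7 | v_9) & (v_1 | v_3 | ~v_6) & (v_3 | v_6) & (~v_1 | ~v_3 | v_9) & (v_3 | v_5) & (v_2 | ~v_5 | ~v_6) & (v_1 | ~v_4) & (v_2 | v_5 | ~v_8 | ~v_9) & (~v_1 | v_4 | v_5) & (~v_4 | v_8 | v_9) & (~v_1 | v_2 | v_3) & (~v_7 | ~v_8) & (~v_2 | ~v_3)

Unit clause (v_6) forces v_6 = True.
In (~v_5 | ~v_6) only ~v_5 is left, so v_5 = False.
In (v_3 | v_5) only v_3 is left, so v_3 = True.
In (~v_2 | ~v_3) only ~v_2 is left, so v_2 = False.
In (v_2 | v_9) only v_9 is left, so v_9 = True.
In (v_2 | v_5 | ~v_8 | ~v_9) only ~v_8 is left, so v_8 = False.
In (~v_4 | ~v_9) only ~v_4 is left, so v_4 = False.
In (~v_1 | v_8) only ~v_1 is left, so v_1 = False.
In (v_1 | v_4 | v_7) only v_7 is left, so v_7 = True.
All clauses satisfied.

v_1: False, v_2: False, v_3: True, v_4: False, v_5: False, v_6: True, v_7: True, v_8: False, v_9: True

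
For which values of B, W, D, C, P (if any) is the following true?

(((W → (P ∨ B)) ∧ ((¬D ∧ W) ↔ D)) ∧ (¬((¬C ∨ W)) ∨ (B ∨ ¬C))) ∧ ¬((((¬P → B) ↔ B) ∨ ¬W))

The formula is unsatisfiable.

Case W = True: the formula simplifies to (((P ∨ B) ∧ (¬D ↔ D)) ∧ (B ∨ ¬C)) ∧ ¬(((¬P → B) ↔ B)).
  D = True: the conjunct ¬D ↔ D becomes ¬True ↔ True = False.
  D = False: the conjunct ¬D ↔ D becomes ¬False ↔ False = False.
Case W = False: the conjunct ¬((((¬P → B) ↔ B) ∨ ¬W)) becomes ¬((((¬P → B) ↔ B) ∨ True)) = False.
Both cases fail — unsatisfiable.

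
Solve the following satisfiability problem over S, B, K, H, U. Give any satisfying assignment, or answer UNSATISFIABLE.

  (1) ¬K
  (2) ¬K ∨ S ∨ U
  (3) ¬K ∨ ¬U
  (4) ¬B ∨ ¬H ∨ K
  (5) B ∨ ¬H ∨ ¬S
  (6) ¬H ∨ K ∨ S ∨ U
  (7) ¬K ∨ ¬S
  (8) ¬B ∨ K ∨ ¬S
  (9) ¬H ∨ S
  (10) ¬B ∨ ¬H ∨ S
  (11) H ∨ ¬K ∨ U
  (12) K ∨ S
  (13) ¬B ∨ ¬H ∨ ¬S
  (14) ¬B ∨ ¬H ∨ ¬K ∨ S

Unit clause (¬K) forces K = False.
In (K ∨ S) only S is left, so S = True.
In (¬B ∨ K ∨ ¬S) only ¬B is left, so B = False.
In (B ∨ ¬H ∨ ¬S) only ¬H is left, so H = False.
Set U = False.
All clauses satisfied.

S=T; B=F; K=F; H=F; U=F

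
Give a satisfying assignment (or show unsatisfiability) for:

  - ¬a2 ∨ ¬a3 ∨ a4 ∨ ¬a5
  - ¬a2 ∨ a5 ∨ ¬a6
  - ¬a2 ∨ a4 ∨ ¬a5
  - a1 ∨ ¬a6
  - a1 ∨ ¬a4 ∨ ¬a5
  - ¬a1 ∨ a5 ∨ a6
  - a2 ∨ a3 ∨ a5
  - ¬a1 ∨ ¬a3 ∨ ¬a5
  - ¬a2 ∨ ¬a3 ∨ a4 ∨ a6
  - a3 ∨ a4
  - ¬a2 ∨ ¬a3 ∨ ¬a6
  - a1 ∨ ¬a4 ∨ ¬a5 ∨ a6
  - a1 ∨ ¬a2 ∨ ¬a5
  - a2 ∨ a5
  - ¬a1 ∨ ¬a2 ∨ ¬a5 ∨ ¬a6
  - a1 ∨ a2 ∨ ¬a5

a1: False; a2: True; a3: False; a4: True; a5: False; a6: False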